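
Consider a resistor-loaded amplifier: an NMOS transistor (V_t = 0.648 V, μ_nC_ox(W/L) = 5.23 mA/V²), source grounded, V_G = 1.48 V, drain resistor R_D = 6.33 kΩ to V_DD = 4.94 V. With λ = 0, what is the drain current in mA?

V_GS = V_G = 1.48 V, so V_ov = 1.48 − 0.648 = 0.832 V.
Assume saturation: I_D = ½ k_n V_ov² = 0.5 × 5.23 × 0.832² = 1.81 mA, giving V_DS = V_DD − I_D R_D = 4.94 − 1.81 × 6.33 = -6.52 V.
But -6.52 V < V_ov = 0.832 V, so the device is actually in triode.
In triode I_D = k_n[V_ov V_DS − ½ V_DS²] and I_D = (V_DD − V_DS)/R_D. Equating: 16.6 V_DS² − 28.54 V_DS + 4.94 = 0, giving V_DS = 0.195 V (the root below V_ov).
I_D = (4.94 − 0.195) / 6.33 = 0.75 mA.

I_D = 0.750 mA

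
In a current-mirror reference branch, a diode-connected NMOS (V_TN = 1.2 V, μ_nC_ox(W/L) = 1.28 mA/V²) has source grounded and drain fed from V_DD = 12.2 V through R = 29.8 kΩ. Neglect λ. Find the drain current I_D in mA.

With gate tied to drain, V_GS = V_DS ≥ V_GS − V_TN, so the device is in saturation.
KCL at the drain: ½ k_n (V_GS − V_TN)² = (V_DD − V_GS)/R.
Let x = V_GS − 1.2. Then 19.1 x² + x − 11 = 0, giving x = 0.734 V (positive root), so V_GS = 1.93 V.
I_D = (V_DD − V_GS)/R = (12.2 − 1.93) / 29.8 = 0.345 mA.

I_D = 0.345 mA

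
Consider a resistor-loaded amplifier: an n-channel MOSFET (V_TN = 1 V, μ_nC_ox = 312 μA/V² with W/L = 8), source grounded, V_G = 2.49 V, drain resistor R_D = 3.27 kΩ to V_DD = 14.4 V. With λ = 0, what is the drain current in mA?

I_D = 2.77 mA

V_GS = V_G = 2.49 V, so V_ov = 2.49 − 1 = 1.49 V.
k_n = μ_nC_ox · (W/L) = 2.496 mA/V².
Assume saturation: I_D = ½ k_n V_ov² = 0.5 × 2.496 × 1.49² = 2.77 mA, giving V_DS = V_DD − I_D R_D = 14.4 − 2.77 × 3.27 = 5.34 V.
V_DS = 5.34 V ≥ V_ov = 1.49 V, confirming saturation.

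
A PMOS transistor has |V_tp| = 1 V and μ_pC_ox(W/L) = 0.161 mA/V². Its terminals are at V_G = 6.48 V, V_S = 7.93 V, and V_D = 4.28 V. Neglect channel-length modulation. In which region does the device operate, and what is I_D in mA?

Saturation; I_D = 0.0163 mA

V_SG = V_S − V_G = 7.93 − 6.48 = 1.45 V; V_SD = V_S − V_D = 7.93 − 4.28 = 3.65 V.
V_ov = V_SG − |V_tp| = 1.45 − 1 = 0.45 V.
Since V_SD = 3.65 V ≥ V_ov = 0.45 V, the device is in saturation.
I_D = ½ k_p V_ov² = 0.5 × 0.161 × 0.45² = 0.0163 mA.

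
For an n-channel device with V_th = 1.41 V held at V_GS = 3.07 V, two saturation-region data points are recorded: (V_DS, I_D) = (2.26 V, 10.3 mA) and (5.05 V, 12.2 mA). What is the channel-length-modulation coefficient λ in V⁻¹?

λ = 0.0777 V⁻¹

With V_GS fixed, I_D ∝ (1 + λ V_DS) in saturation, so I_D2/I_D1 = (1 + λ V_DS2)/(1 + λ V_DS1).
12.2/10.3 = 1.184 = (1 + 5.05 λ)/(1 + 2.26 λ).
Solving: λ (I_D1 V_DS2 − I_D2 V_DS1) = I_D2 − I_D1, so λ = (12.2 − 10.3) / (10.3 × 5.05 − 12.2 × 2.26) = 1.9 / 24.4 = 0.0777 V⁻¹.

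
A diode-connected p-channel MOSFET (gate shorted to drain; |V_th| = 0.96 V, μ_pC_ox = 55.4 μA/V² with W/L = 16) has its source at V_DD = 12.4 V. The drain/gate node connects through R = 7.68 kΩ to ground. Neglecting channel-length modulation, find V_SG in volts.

With gate tied to drain, V_SG = V_SD ≥ V_SG − |V_th|, so the device is in saturation.
k_p = μ_pC_ox · (W/L) = 0.8864 mA/V².
KCL at the drain: ½ k_p (V_SG − |V_th|)² = (V_DD − V_SG)/R.
Let x = V_SG − 0.96. Then 3.4 x² + x − 11.44 = 0, giving x = 1.69 V (positive root), so V_SG = 2.65 V.
I_D = (V_DD − V_SG)/R = (12.4 − 2.65) / 7.68 = 1.27 mA.

V_SG = 2.65 V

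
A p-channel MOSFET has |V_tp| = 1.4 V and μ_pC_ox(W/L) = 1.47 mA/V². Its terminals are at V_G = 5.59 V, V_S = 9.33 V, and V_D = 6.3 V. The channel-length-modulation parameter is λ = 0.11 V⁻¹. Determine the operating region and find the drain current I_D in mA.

Saturation; I_D = 5.37 mA

V_SG = V_S − V_G = 9.33 − 5.59 = 3.74 V; V_SD = V_S − V_D = 9.33 − 6.3 = 3.03 V.
V_ov = V_SG − |V_tp| = 3.74 − 1.4 = 2.34 V.
Since V_SD = 3.03 V ≥ V_ov = 2.34 V, the device is in saturation.
I_D = ½ k_p V_ov² (1 + λ V_SD) = 0.5 × 1.47 × 2.34² × (1 + 0.11 × 3.03) = 5.37 mA.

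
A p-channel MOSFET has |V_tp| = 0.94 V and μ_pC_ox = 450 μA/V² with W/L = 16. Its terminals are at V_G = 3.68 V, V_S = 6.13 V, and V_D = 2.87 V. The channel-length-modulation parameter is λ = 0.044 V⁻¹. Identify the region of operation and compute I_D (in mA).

V_SG = V_S − V_G = 6.13 − 3.68 = 2.45 V; V_SD = V_S − V_D = 6.13 − 2.87 = 3.26 V.
k_p = μ_pC_ox · (W/L) = 7.2 mA/V².
V_ov = V_SG − |V_tp| = 2.45 − 0.94 = 1.51 V.
Since V_SD = 3.26 V ≥ V_ov = 1.51 V, the device is in saturation.
I_D = ½ k_p V_ov² (1 + λ V_SD) = 0.5 × 7.2 × 1.51² × (1 + 0.044 × 3.26) = 9.39 mA.

Saturation; I_D = 9.39 mA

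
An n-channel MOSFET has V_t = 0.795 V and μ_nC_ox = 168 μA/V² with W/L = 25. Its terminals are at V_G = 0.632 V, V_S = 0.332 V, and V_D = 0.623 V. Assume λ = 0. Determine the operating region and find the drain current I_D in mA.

Cutoff; I_D = 0 mA

V_GS = V_G − V_S = 0.632 − 0.332 = 0.3 V; V_DS = V_D − V_S = 0.623 − 0.332 = 0.291 V.
V_GS = 0.3 V < V_t = 0.795 V, so the transistor is in cutoff.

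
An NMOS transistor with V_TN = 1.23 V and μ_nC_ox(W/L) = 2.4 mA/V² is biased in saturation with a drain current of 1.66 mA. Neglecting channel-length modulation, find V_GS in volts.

In saturation I_D = ½ k_n (V_GS − V_TN)², so V_GS − V_TN = √(2 I_D / k_n) = √(2 × 1.66 / 2.4) = 1.18 V.
V_GS = 1.23 + 1.18 = 2.41 V.

V_GS = 2.41 V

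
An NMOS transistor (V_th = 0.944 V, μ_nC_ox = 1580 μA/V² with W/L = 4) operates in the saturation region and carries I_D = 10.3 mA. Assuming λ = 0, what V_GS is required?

V_GS = 2.75 V

k_n = μ_nC_ox · (W/L) = 6.32 mA/V².
In saturation I_D = ½ k_n (V_GS − V_th)², so V_GS − V_th = √(2 I_D / k_n) = √(2 × 10.3 / 6.32) = 1.81 V.
V_GS = 0.944 + 1.81 = 2.75 V.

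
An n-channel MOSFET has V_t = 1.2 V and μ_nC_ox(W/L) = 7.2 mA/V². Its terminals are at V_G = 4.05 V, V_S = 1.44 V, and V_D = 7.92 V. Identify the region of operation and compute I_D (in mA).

Saturation; I_D = 7.16 mA

V_GS = V_G − V_S = 4.05 − 1.44 = 2.61 V; V_DS = V_D − V_S = 7.92 − 1.44 = 6.48 V.
V_ov = V_GS − V_t = 2.61 − 1.2 = 1.41 V.
Since V_DS = 6.48 V ≥ V_ov = 1.41 V, the device is in saturation.
I_D = ½ k_n V_ov² = 0.5 × 7.2 × 1.41² = 7.16 mA.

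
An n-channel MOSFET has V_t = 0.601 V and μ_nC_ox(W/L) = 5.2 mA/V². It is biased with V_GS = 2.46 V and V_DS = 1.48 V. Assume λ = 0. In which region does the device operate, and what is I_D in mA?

V_ov = V_GS − V_t = 2.46 − 0.601 = 1.86 V.
Since V_DS = 1.48 V < V_ov = 1.86 V, the device is in the triode region.
I_D = k_n [V_ov · V_DS − ½ V_DS²] = 5.2 × [1.86 × 1.48 − 0.5 × 1.48²] = 8.61 mA.

Triode; I_D = 8.61 mA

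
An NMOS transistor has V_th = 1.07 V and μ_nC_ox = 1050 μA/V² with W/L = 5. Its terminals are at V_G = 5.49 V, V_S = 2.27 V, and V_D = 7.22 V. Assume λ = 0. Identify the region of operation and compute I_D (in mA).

Saturation; I_D = 12.1 mA

V_GS = V_G − V_S = 5.49 − 2.27 = 3.22 V; V_DS = V_D − V_S = 7.22 − 2.27 = 4.95 V.
k_n = μ_nC_ox · (W/L) = 5.25 mA/V².
V_ov = V_GS − V_th = 3.22 − 1.07 = 2.15 V.
Since V_DS = 4.95 V ≥ V_ov = 2.15 V, the device is in saturation.
I_D = ½ k_n V_ov² = 0.5 × 5.25 × 2.15² = 12.1 mA.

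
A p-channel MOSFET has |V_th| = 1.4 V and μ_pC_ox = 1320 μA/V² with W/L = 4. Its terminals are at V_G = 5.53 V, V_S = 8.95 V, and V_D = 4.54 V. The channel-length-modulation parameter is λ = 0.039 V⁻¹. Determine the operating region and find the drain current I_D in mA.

Saturation; I_D = 12.6 mA

V_SG = V_S − V_G = 8.95 − 5.53 = 3.42 V; V_SD = V_S − V_D = 8.95 − 4.54 = 4.41 V.
k_p = μ_pC_ox · (W/L) = 5.28 mA/V².
V_ov = V_SG − |V_th| = 3.42 − 1.4 = 2.02 V.
Since V_SD = 4.41 V ≥ V_ov = 2.02 V, the device is in saturation.
I_D = ½ k_p V_ov² (1 + λ V_SD) = 0.5 × 5.28 × 2.02² × (1 + 0.039 × 4.41) = 12.6 mA.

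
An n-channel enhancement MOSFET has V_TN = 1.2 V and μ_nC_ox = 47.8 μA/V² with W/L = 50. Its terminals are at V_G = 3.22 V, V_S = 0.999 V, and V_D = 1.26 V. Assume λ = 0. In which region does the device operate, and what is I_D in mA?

Triode; I_D = 0.555 mA

V_GS = V_G − V_S = 3.22 − 0.999 = 2.22 V; V_DS = V_D − V_S = 1.26 − 0.999 = 0.261 V.
k_n = μ_nC_ox · (W/L) = 2.39 mA/V².
V_ov = V_GS − V_TN = 2.22 − 1.2 = 1.02 V.
Since V_DS = 0.261 V < V_ov = 1.02 V, the device is in the triode region.
I_D = k_n [V_ov · V_DS − ½ V_DS²] = 2.39 × [1.02 × 0.261 − 0.5 × 0.261²] = 0.555 mA.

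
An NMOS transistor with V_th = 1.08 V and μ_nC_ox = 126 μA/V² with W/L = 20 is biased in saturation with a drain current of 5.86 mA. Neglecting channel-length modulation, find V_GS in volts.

k_n = μ_nC_ox · (W/L) = 2.52 mA/V².
In saturation I_D = ½ k_n (V_GS − V_th)², so V_GS − V_th = √(2 I_D / k_n) = √(2 × 5.86 / 2.52) = 2.16 V.
V_GS = 1.08 + 2.16 = 3.24 V.

V_GS = 3.24 V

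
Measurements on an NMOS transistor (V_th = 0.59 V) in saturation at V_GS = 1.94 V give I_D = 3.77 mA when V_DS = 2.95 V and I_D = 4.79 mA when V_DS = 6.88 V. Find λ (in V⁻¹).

With V_GS fixed, I_D ∝ (1 + λ V_DS) in saturation, so I_D2/I_D1 = (1 + λ V_DS2)/(1 + λ V_DS1).
4.79/3.77 = 1.271 = (1 + 6.88 λ)/(1 + 2.95 λ).
Solving: λ (I_D1 V_DS2 − I_D2 V_DS1) = I_D2 − I_D1, so λ = (4.79 − 3.77) / (3.77 × 6.88 − 4.79 × 2.95) = 1.02 / 11.8 = 0.0864 V⁻¹.

λ = 0.0864 V⁻¹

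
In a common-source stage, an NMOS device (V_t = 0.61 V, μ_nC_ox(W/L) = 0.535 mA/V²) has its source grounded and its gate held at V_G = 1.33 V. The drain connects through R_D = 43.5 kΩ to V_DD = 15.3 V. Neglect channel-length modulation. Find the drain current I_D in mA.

V_GS = V_G = 1.33 V, so V_ov = 1.33 − 0.61 = 0.72 V.
Assume saturation: I_D = ½ k_n V_ov² = 0.5 × 0.535 × 0.72² = 0.139 mA, giving V_DS = V_DD − I_D R_D = 15.3 − 0.139 × 43.5 = 9.27 V.
V_DS = 9.27 V ≥ V_ov = 0.72 V, confirming saturation.

I_D = 0.139 mA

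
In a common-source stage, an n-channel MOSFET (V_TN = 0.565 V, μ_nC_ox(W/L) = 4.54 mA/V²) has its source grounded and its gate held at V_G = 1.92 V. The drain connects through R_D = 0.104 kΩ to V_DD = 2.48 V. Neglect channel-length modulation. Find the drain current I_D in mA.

V_GS = V_G = 1.92 V, so V_ov = 1.92 − 0.565 = 1.35 V.
Assume saturation: I_D = ½ k_n V_ov² = 0.5 × 4.54 × 1.35² = 4.17 mA, giving V_DS = V_DD − I_D R_D = 2.48 − 4.17 × 0.104 = 2.05 V.
V_DS = 2.05 V ≥ V_ov = 1.35 V, confirming saturation.

I_D = 4.17 mA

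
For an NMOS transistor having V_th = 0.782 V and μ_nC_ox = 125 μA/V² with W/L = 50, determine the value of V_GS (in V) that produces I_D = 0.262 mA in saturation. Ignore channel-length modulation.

k_n = μ_nC_ox · (W/L) = 6.25 mA/V².
In saturation I_D = ½ k_n (V_GS − V_th)², so V_GS − V_th = √(2 I_D / k_n) = √(2 × 0.262 / 6.25) = 0.29 V.
V_GS = 0.782 + 0.29 = 1.07 V.

V_GS = 1.07 V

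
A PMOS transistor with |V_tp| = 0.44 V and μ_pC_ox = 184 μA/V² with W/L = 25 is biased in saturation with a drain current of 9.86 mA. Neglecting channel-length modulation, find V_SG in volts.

k_p = μ_pC_ox · (W/L) = 4.6 mA/V².
In saturation I_D = ½ k_p (V_SG − |V_tp|)², so V_SG − |V_tp| = √(2 I_D / k_p) = √(2 × 9.86 / 4.6) = 2.07 V.
V_SG = 0.44 + 2.07 = 2.51 V.

V_SG = 2.51 V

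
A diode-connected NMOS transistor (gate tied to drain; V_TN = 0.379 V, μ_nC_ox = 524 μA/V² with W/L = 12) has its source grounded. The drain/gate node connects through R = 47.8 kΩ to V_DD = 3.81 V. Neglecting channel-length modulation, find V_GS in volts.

With gate tied to drain, V_GS = V_DS ≥ V_GS − V_TN, so the device is in saturation.
k_n = μ_nC_ox · (W/L) = 6.288 mA/V².
KCL at the drain: ½ k_n (V_GS − V_TN)² = (V_DD − V_GS)/R.
Let x = V_GS − 0.379. Then 150 x² + x − 3.431 = 0, giving x = 0.148 V (positive root), so V_GS = 0.527 V.
I_D = (V_DD − V_GS)/R = (3.81 − 0.527) / 47.8 = 0.0687 mA.

V_GS = 0.527 V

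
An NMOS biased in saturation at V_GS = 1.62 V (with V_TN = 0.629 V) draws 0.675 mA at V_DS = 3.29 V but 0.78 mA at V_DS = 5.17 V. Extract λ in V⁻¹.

λ = 0.114 V⁻¹

With V_GS fixed, I_D ∝ (1 + λ V_DS) in saturation, so I_D2/I_D1 = (1 + λ V_DS2)/(1 + λ V_DS1).
0.78/0.675 = 1.156 = (1 + 5.17 λ)/(1 + 3.29 λ).
Solving: λ (I_D1 V_DS2 − I_D2 V_DS1) = I_D2 − I_D1, so λ = (0.78 − 0.675) / (0.675 × 5.17 − 0.78 × 3.29) = 0.105 / 0.924 = 0.114 V⁻¹.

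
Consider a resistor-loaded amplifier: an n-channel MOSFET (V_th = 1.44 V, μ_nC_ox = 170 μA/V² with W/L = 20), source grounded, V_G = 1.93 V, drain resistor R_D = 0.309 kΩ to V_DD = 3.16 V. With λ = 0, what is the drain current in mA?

V_GS = V_G = 1.93 V, so V_ov = 1.93 − 1.44 = 0.49 V.
k_n = μ_nC_ox · (W/L) = 3.4 mA/V².
Assume saturation: I_D = ½ k_n V_ov² = 0.5 × 3.4 × 0.49² = 0.408 mA, giving V_DS = V_DD − I_D R_D = 3.16 − 0.408 × 0.309 = 3.03 V.
V_DS = 3.03 V ≥ V_ov = 0.49 V, confirming saturation.

I_D = 0.408 mA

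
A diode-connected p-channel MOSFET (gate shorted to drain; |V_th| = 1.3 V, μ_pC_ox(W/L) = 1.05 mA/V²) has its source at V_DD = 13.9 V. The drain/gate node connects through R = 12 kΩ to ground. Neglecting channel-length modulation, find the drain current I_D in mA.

I_D = 0.939 mA

With gate tied to drain, V_SG = V_SD ≥ V_SG − |V_th|, so the device is in saturation.
KCL at the drain: ½ k_p (V_SG − |V_th|)² = (V_DD − V_SG)/R.
Let x = V_SG − 1.3. Then 6.3 x² + x − 12.6 = 0, giving x = 1.34 V (positive root), so V_SG = 2.64 V.
I_D = (V_DD − V_SG)/R = (13.9 − 2.64) / 12 = 0.939 mA.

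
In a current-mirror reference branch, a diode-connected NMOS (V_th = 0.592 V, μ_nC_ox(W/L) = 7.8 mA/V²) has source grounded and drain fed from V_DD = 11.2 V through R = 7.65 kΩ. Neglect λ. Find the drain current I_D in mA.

With gate tied to drain, V_GS = V_DS ≥ V_GS − V_th, so the device is in saturation.
KCL at the drain: ½ k_n (V_GS − V_th)² = (V_DD − V_GS)/R.
Let x = V_GS − 0.592. Then 29.8 x² + x − 10.61 = 0, giving x = 0.58 V (positive root), so V_GS = 1.17 V.
I_D = (V_DD − V_GS)/R = (11.2 − 1.17) / 7.65 = 1.31 mA.

I_D = 1.31 mA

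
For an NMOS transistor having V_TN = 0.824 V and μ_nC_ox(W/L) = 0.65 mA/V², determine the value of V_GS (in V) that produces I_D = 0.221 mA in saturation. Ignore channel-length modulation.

In saturation I_D = ½ k_n (V_GS − V_TN)², so V_GS − V_TN = √(2 I_D / k_n) = √(2 × 0.221 / 0.65) = 0.825 V.
V_GS = 0.824 + 0.825 = 1.65 V.

V_GS = 1.65 V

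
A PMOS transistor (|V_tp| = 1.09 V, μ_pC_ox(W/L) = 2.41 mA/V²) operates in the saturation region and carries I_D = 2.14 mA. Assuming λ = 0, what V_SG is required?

V_SG = 2.42 V

In saturation I_D = ½ k_p (V_SG − |V_tp|)², so V_SG − |V_tp| = √(2 I_D / k_p) = √(2 × 2.14 / 2.41) = 1.33 V.
V_SG = 1.09 + 1.33 = 2.42 V.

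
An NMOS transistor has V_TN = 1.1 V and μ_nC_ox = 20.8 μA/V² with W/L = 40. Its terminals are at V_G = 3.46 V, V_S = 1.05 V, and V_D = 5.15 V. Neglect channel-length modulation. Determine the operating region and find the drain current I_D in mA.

Saturation; I_D = 0.714 mA

V_GS = V_G − V_S = 3.46 − 1.05 = 2.41 V; V_DS = V_D − V_S = 5.15 − 1.05 = 4.1 V.
k_n = μ_nC_ox · (W/L) = 0.832 mA/V².
V_ov = V_GS − V_TN = 2.41 − 1.1 = 1.31 V.
Since V_DS = 4.1 V ≥ V_ov = 1.31 V, the device is in saturation.
I_D = ½ k_n V_ov² = 0.5 × 0.832 × 1.31² = 0.714 mA.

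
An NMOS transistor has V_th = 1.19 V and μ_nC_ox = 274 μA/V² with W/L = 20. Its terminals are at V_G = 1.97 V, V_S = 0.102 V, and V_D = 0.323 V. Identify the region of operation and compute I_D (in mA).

Triode; I_D = 0.687 mA

V_GS = V_G − V_S = 1.97 − 0.102 = 1.87 V; V_DS = V_D − V_S = 0.323 − 0.102 = 0.221 V.
k_n = μ_nC_ox · (W/L) = 5.48 mA/V².
V_ov = V_GS − V_th = 1.87 − 1.19 = 0.678 V.
Since V_DS = 0.221 V < V_ov = 0.678 V, the device is in the triode region.
I_D = k_n [V_ov · V_DS − ½ V_DS²] = 5.48 × [0.678 × 0.221 − 0.5 × 0.221²] = 0.687 mA.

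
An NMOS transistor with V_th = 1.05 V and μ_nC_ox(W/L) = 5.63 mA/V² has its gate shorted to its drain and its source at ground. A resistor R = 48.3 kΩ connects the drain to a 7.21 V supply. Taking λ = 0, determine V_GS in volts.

V_GS = 1.26 V

With gate tied to drain, V_GS = V_DS ≥ V_GS − V_th, so the device is in saturation.
KCL at the drain: ½ k_n (V_GS − V_th)² = (V_DD − V_GS)/R.
Let x = V_GS − 1.05. Then 136 x² + x − 6.16 = 0, giving x = 0.209 V (positive root), so V_GS = 1.26 V.
I_D = (V_DD − V_GS)/R = (7.21 − 1.26) / 48.3 = 0.123 mA.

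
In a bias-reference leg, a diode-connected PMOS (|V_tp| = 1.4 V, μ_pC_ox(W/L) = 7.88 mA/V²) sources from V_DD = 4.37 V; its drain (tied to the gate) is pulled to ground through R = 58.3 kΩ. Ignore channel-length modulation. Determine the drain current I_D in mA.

With gate tied to drain, V_SG = V_SD ≥ V_SG − |V_tp|, so the device is in saturation.
KCL at the drain: ½ k_p (V_SG − |V_tp|)² = (V_DD − V_SG)/R.
Let x = V_SG − 1.4. Then 230 x² + x − 2.97 = 0, giving x = 0.112 V (positive root), so V_SG = 1.51 V.
I_D = (V_DD − V_SG)/R = (4.37 − 1.51) / 58.3 = 0.049 mA.

I_D = 0.0490 mA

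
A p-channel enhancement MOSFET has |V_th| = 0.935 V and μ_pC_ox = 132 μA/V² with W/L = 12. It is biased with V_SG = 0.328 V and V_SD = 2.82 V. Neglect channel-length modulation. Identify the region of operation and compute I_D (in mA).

Cutoff; I_D = 0 mA

V_SG = 0.328 V < |V_th| = 0.935 V, so the transistor is in cutoff.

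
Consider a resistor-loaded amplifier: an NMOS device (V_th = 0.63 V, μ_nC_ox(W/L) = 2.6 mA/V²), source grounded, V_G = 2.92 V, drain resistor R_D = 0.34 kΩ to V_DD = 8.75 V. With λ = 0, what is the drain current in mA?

I_D = 6.82 mA

V_GS = V_G = 2.92 V, so V_ov = 2.92 − 0.63 = 2.29 V.
Assume saturation: I_D = ½ k_n V_ov² = 0.5 × 2.6 × 2.29² = 6.82 mA, giving V_DS = V_DD − I_D R_D = 8.75 − 6.82 × 0.34 = 6.43 V.
V_DS = 6.43 V ≥ V_ov = 2.29 V, confirming saturation.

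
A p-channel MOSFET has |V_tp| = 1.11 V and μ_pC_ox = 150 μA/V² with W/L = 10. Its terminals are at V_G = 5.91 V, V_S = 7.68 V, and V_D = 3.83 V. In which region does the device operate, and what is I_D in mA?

Saturation; I_D = 0.327 mA

V_SG = V_S − V_G = 7.68 − 5.91 = 1.77 V; V_SD = V_S − V_D = 7.68 − 3.83 = 3.85 V.
k_p = μ_pC_ox · (W/L) = 1.5 mA/V².
V_ov = V_SG − |V_tp| = 1.77 − 1.11 = 0.66 V.
Since V_SD = 3.85 V ≥ V_ov = 0.66 V, the device is in saturation.
I_D = ½ k_p V_ov² = 0.5 × 1.5 × 0.66² = 0.327 mA.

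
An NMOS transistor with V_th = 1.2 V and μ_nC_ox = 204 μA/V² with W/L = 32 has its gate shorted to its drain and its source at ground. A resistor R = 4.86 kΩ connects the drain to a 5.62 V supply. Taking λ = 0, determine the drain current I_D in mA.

I_D = 0.807 mA

With gate tied to drain, V_GS = V_DS ≥ V_GS − V_th, so the device is in saturation.
k_n = μ_nC_ox · (W/L) = 6.528 mA/V².
KCL at the drain: ½ k_n (V_GS − V_th)² = (V_DD − V_GS)/R.
Let x = V_GS − 1.2. Then 15.9 x² + x − 4.42 = 0, giving x = 0.497 V (positive root), so V_GS = 1.7 V.
I_D = (V_DD − V_GS)/R = (5.62 − 1.7) / 4.86 = 0.807 mA.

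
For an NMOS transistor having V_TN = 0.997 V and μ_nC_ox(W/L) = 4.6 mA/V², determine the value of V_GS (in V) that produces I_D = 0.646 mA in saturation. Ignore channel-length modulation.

In saturation I_D = ½ k_n (V_GS − V_TN)², so V_GS − V_TN = √(2 I_D / k_n) = √(2 × 0.646 / 4.6) = 0.53 V.
V_GS = 0.997 + 0.53 = 1.53 V.

V_GS = 1.53 V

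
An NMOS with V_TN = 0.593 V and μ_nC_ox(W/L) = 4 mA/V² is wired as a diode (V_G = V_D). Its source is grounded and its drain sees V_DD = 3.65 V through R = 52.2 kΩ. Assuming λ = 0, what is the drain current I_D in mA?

With gate tied to drain, V_GS = V_DS ≥ V_GS − V_TN, so the device is in saturation.
KCL at the drain: ½ k_n (V_GS − V_TN)² = (V_DD − V_GS)/R.
Let x = V_GS − 0.593. Then 104 x² + x − 3.057 = 0, giving x = 0.166 V (positive root), so V_GS = 0.759 V.
I_D = (V_DD − V_GS)/R = (3.65 − 0.759) / 52.2 = 0.0554 mA.

I_D = 0.0554 mA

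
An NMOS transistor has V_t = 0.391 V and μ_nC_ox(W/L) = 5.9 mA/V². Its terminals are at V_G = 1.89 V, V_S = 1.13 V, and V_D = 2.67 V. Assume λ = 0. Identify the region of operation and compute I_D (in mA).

Saturation; I_D = 0.402 mA

V_GS = V_G − V_S = 1.89 − 1.13 = 0.76 V; V_DS = V_D − V_S = 2.67 − 1.13 = 1.54 V.
V_ov = V_GS − V_t = 0.76 − 0.391 = 0.369 V.
Since V_DS = 1.54 V ≥ V_ov = 0.369 V, the device is in saturation.
I_D = ½ k_n V_ov² = 0.5 × 5.9 × 0.369² = 0.402 mA.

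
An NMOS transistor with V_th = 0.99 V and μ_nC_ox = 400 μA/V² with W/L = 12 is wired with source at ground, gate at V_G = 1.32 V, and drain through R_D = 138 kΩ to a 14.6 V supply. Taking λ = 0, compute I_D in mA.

V_GS = V_G = 1.32 V, so V_ov = 1.32 − 0.99 = 0.33 V.
k_n = μ_nC_ox · (W/L) = 4.8 mA/V².
Assume saturation: I_D = ½ k_n V_ov² = 0.5 × 4.8 × 0.33² = 0.261 mA, giving V_DS = V_DD − I_D R_D = 14.6 − 0.261 × 138 = -21.5 V.
But -21.5 V < V_ov = 0.33 V, so the device is actually in triode.
In triode I_D = k_n[V_ov V_DS − ½ V_DS²] and I_D = (V_DD − V_DS)/R_D. Equating: 331 V_DS² − 219.6 V_DS + 14.6 = 0, giving V_DS = 0.075 V (the root below V_ov).
I_D = (14.6 − 0.075) / 138 = 0.105 mA.

I_D = 0.105 mA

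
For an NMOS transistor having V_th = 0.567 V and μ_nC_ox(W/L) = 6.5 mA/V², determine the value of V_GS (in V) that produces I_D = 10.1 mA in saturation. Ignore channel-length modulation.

In saturation I_D = ½ k_n (V_GS − V_th)², so V_GS − V_th = √(2 I_D / k_n) = √(2 × 10.1 / 6.5) = 1.76 V.
V_GS = 0.567 + 1.76 = 2.33 V.

V_GS = 2.33 V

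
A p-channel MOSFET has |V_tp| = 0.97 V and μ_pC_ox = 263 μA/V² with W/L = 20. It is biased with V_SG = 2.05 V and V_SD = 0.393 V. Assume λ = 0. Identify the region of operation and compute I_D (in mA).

Triode; I_D = 1.83 mA

k_p = μ_pC_ox · (W/L) = 5.26 mA/V².
V_ov = V_SG − |V_tp| = 2.05 − 0.97 = 1.08 V.
Since V_SD = 0.393 V < V_ov = 1.08 V, the device is in the triode region.
I_D = k_p [V_ov · V_SD − ½ V_SD²] = 5.26 × [1.08 × 0.393 − 0.5 × 0.393²] = 1.83 mA.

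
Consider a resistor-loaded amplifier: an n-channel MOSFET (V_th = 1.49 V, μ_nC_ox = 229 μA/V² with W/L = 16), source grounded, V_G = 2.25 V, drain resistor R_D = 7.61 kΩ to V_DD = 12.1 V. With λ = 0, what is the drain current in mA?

V_GS = V_G = 2.25 V, so V_ov = 2.25 − 1.49 = 0.76 V.
k_n = μ_nC_ox · (W/L) = 3.664 mA/V².
Assume saturation: I_D = ½ k_n V_ov² = 0.5 × 3.664 × 0.76² = 1.06 mA, giving V_DS = V_DD − I_D R_D = 12.1 − 1.06 × 7.61 = 4.05 V.
V_DS = 4.05 V ≥ V_ov = 0.76 V, confirming saturation.

I_D = 1.06 mA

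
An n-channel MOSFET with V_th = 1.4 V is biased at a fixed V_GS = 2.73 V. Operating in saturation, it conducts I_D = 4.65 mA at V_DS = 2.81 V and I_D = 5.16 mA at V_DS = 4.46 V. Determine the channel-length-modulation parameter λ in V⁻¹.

λ = 0.0817 V⁻¹

With V_GS fixed, I_D ∝ (1 + λ V_DS) in saturation, so I_D2/I_D1 = (1 + λ V_DS2)/(1 + λ V_DS1).
5.16/4.65 = 1.11 = (1 + 4.46 λ)/(1 + 2.81 λ).
Solving: λ (I_D1 V_DS2 − I_D2 V_DS1) = I_D2 − I_D1, so λ = (5.16 − 4.65) / (4.65 × 4.46 − 5.16 × 2.81) = 0.51 / 6.24 = 0.0817 V⁻¹.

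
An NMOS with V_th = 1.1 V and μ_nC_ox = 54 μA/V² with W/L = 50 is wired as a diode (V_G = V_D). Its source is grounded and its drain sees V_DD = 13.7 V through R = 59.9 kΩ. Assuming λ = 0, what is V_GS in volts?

With gate tied to drain, V_GS = V_DS ≥ V_GS − V_th, so the device is in saturation.
k_n = μ_nC_ox · (W/L) = 2.7 mA/V².
KCL at the drain: ½ k_n (V_GS − V_th)² = (V_DD − V_GS)/R.
Let x = V_GS − 1.1. Then 80.9 x² + x − 12.6 = 0, giving x = 0.389 V (positive root), so V_GS = 1.49 V.
I_D = (V_DD − V_GS)/R = (13.7 − 1.49) / 59.9 = 0.204 mA.

V_GS = 1.49 V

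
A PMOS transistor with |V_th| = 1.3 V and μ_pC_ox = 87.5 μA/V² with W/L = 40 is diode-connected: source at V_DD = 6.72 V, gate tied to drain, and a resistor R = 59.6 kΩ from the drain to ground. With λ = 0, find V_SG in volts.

With gate tied to drain, V_SG = V_SD ≥ V_SG − |V_th|, so the device is in saturation.
k_p = μ_pC_ox · (W/L) = 3.5 mA/V².
KCL at the drain: ½ k_p (V_SG − |V_th|)² = (V_DD − V_SG)/R.
Let x = V_SG − 1.3. Then 104 x² + x − 5.42 = 0, giving x = 0.223 V (positive root), so V_SG = 1.52 V.
I_D = (V_DD − V_SG)/R = (6.72 − 1.52) / 59.6 = 0.0872 mA.

V_SG = 1.52 V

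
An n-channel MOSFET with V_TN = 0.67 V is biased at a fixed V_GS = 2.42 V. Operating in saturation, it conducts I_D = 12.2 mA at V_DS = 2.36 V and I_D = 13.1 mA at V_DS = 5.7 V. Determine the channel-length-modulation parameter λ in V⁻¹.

With V_GS fixed, I_D ∝ (1 + λ V_DS) in saturation, so I_D2/I_D1 = (1 + λ V_DS2)/(1 + λ V_DS1).
13.1/12.2 = 1.074 = (1 + 5.7 λ)/(1 + 2.36 λ).
Solving: λ (I_D1 V_DS2 − I_D2 V_DS1) = I_D2 − I_D1, so λ = (13.1 − 12.2) / (12.2 × 5.7 − 13.1 × 2.36) = 0.9 / 38.6 = 0.0233 V⁻¹.

λ = 0.0233 V⁻¹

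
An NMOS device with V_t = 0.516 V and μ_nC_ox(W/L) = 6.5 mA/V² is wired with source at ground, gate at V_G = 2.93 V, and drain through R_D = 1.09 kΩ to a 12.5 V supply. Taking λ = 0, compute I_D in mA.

I_D = 10.7 mA

V_GS = V_G = 2.93 V, so V_ov = 2.93 − 0.516 = 2.41 V.
Assume saturation: I_D = ½ k_n V_ov² = 0.5 × 6.5 × 2.41² = 18.9 mA, giving V_DS = V_DD − I_D R_D = 12.5 − 18.9 × 1.09 = -8.14 V.
But -8.14 V < V_ov = 2.41 V, so the device is actually in triode.
In triode I_D = k_n[V_ov V_DS − ½ V_DS²] and I_D = (V_DD − V_DS)/R_D. Equating: 3.54 V_DS² − 18.1 V_DS + 12.5 = 0, giving V_DS = 0.823 V (the root below V_ov).
I_D = (12.5 − 0.823) / 1.09 = 10.7 mA.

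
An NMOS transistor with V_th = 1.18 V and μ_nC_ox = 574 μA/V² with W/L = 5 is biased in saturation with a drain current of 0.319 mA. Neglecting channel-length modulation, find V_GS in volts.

V_GS = 1.65 V

k_n = μ_nC_ox · (W/L) = 2.87 mA/V².
In saturation I_D = ½ k_n (V_GS − V_th)², so V_GS − V_th = √(2 I_D / k_n) = √(2 × 0.319 / 2.87) = 0.471 V.
V_GS = 1.18 + 0.471 = 1.65 V.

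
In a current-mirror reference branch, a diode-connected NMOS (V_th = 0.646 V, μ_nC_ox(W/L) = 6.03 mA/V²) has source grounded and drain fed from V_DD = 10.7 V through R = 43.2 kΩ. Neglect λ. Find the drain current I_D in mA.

I_D = 0.226 mA

With gate tied to drain, V_GS = V_DS ≥ V_GS − V_th, so the device is in saturation.
KCL at the drain: ½ k_n (V_GS − V_th)² = (V_DD − V_GS)/R.
Let x = V_GS − 0.646. Then 130 x² + x − 10.05 = 0, giving x = 0.274 V (positive root), so V_GS = 0.92 V.
I_D = (V_DD − V_GS)/R = (10.7 − 0.92) / 43.2 = 0.226 mA.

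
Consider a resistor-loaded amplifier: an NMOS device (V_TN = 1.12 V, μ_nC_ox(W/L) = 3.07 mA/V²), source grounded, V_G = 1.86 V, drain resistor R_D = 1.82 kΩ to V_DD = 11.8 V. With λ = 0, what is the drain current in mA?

I_D = 0.841 mA

V_GS = V_G = 1.86 V, so V_ov = 1.86 − 1.12 = 0.74 V.
Assume saturation: I_D = ½ k_n V_ov² = 0.5 × 3.07 × 0.74² = 0.841 mA, giving V_DS = V_DD − I_D R_D = 11.8 − 0.841 × 1.82 = 10.3 V.
V_DS = 10.3 V ≥ V_ov = 0.74 V, confirming saturation.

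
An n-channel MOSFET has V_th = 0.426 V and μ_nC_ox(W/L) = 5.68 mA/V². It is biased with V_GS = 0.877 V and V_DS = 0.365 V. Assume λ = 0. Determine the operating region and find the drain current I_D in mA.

V_ov = V_GS − V_th = 0.877 − 0.426 = 0.451 V.
Since V_DS = 0.365 V < V_ov = 0.451 V, the device is in the triode region.
I_D = k_n [V_ov · V_DS − ½ V_DS²] = 5.68 × [0.451 × 0.365 − 0.5 × 0.365²] = 0.557 mA.

Triode; I_D = 0.557 mA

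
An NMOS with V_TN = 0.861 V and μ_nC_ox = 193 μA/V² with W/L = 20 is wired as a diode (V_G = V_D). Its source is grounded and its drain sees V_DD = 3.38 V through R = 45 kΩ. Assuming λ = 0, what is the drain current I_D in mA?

With gate tied to drain, V_GS = V_DS ≥ V_GS − V_TN, so the device is in saturation.
k_n = μ_nC_ox · (W/L) = 3.86 mA/V².
KCL at the drain: ½ k_n (V_GS − V_TN)² = (V_DD − V_GS)/R.
Let x = V_GS − 0.861. Then 86.8 x² + x − 2.519 = 0, giving x = 0.165 V (positive root), so V_GS = 1.03 V.
I_D = (V_DD − V_GS)/R = (3.38 − 1.03) / 45 = 0.0523 mA.

I_D = 0.0523 mA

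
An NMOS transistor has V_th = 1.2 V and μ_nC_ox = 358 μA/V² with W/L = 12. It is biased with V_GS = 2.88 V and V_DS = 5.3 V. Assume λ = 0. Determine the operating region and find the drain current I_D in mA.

Saturation; I_D = 6.06 mA

k_n = μ_nC_ox · (W/L) = 4.296 mA/V².
V_ov = V_GS − V_th = 2.88 − 1.2 = 1.68 V.
Since V_DS = 5.3 V ≥ V_ov = 1.68 V, the device is in saturation.
I_D = ½ k_n V_ov² = 0.5 × 4.296 × 1.68² = 6.06 mA.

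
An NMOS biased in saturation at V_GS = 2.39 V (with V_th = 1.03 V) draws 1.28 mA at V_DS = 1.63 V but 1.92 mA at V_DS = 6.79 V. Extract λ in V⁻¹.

λ = 0.115 V⁻¹

With V_GS fixed, I_D ∝ (1 + λ V_DS) in saturation, so I_D2/I_D1 = (1 + λ V_DS2)/(1 + λ V_DS1).
1.92/1.28 = 1.5 = (1 + 6.79 λ)/(1 + 1.63 λ).
Solving: λ (I_D1 V_DS2 − I_D2 V_DS1) = I_D2 − I_D1, so λ = (1.92 − 1.28) / (1.28 × 6.79 − 1.92 × 1.63) = 0.64 / 5.56 = 0.115 V⁻¹.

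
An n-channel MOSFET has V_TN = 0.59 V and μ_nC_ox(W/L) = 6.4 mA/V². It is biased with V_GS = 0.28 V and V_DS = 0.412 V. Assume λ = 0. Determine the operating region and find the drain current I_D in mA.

V_GS = 0.28 V < V_TN = 0.59 V, so the transistor is in cutoff.

Cutoff; I_D = 0 mA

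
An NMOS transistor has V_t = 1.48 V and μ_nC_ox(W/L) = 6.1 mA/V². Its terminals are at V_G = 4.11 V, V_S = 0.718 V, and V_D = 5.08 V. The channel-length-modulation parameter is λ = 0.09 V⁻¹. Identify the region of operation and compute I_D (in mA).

Saturation; I_D = 15.5 mA

V_GS = V_G − V_S = 4.11 − 0.718 = 3.39 V; V_DS = V_D − V_S = 5.08 − 0.718 = 4.36 V.
V_ov = V_GS − V_t = 3.39 − 1.48 = 1.91 V.
Since V_DS = 4.36 V ≥ V_ov = 1.91 V, the device is in saturation.
I_D = ½ k_n V_ov² (1 + λ V_DS) = 0.5 × 6.1 × 1.91² × (1 + 0.09 × 4.36) = 15.5 mA.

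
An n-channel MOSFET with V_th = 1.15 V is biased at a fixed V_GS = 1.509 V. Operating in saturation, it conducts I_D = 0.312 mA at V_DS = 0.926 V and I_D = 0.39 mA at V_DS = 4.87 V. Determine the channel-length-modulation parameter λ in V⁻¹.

λ = 0.0673 V⁻¹

With V_GS fixed, I_D ∝ (1 + λ V_DS) in saturation, so I_D2/I_D1 = (1 + λ V_DS2)/(1 + λ V_DS1).
0.39/0.312 = 1.25 = (1 + 4.87 λ)/(1 + 0.926 λ).
Solving: λ (I_D1 V_DS2 − I_D2 V_DS1) = I_D2 − I_D1, so λ = (0.39 − 0.312) / (0.312 × 4.87 − 0.39 × 0.926) = 0.078 / 1.16 = 0.0673 V⁻¹.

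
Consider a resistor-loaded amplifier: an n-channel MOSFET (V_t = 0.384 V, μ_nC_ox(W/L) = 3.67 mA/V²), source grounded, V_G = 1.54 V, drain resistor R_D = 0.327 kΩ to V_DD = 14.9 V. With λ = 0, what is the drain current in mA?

I_D = 2.45 mA

V_GS = V_G = 1.54 V, so V_ov = 1.54 − 0.384 = 1.16 V.
Assume saturation: I_D = ½ k_n V_ov² = 0.5 × 3.67 × 1.16² = 2.45 mA, giving V_DS = V_DD − I_D R_D = 14.9 − 2.45 × 0.327 = 14.1 V.
V_DS = 14.1 V ≥ V_ov = 1.16 V, confirming saturation.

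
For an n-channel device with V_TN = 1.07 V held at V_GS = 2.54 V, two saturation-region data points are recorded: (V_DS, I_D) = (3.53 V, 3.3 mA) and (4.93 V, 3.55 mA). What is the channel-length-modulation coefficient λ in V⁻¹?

With V_GS fixed, I_D ∝ (1 + λ V_DS) in saturation, so I_D2/I_D1 = (1 + λ V_DS2)/(1 + λ V_DS1).
3.55/3.3 = 1.076 = (1 + 4.93 λ)/(1 + 3.53 λ).
Solving: λ (I_D1 V_DS2 − I_D2 V_DS1) = I_D2 − I_D1, so λ = (3.55 − 3.3) / (3.3 × 4.93 − 3.55 × 3.53) = 0.25 / 3.74 = 0.0669 V⁻¹.

λ = 0.0669 V⁻¹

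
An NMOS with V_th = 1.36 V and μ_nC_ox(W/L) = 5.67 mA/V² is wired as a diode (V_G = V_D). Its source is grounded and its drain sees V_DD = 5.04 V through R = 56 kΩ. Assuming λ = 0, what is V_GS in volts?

With gate tied to drain, V_GS = V_DS ≥ V_GS − V_th, so the device is in saturation.
KCL at the drain: ½ k_n (V_GS − V_th)² = (V_DD − V_GS)/R.
Let x = V_GS − 1.36. Then 159 x² + x − 3.68 = 0, giving x = 0.149 V (positive root), so V_GS = 1.51 V.
I_D = (V_DD − V_GS)/R = (5.04 − 1.51) / 56 = 0.0631 mA.

V_GS = 1.51 V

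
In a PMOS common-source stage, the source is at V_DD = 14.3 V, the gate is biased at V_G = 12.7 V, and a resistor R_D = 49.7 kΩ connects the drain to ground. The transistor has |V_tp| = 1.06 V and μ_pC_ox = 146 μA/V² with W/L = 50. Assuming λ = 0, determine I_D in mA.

V_SG = V_DD − V_G = 14.3 − 12.7 = 1.6 V, so V_ov = 1.6 − 1.06 = 0.54 V.
k_p = μ_pC_ox · (W/L) = 7.3 mA/V².
Assume saturation: I_D = ½ k_p V_ov² = 0.5 × 7.3 × 0.54² = 1.06 mA, giving V_SD = V_DD − I_D R_D = 14.3 − 1.06 × 49.7 = -38.6 V.
But -38.6 V < V_ov = 0.54 V, so the device is actually in triode.
In triode I_D = k_p[V_ov V_SD − ½ V_SD²] and I_D = (V_DD − V_SD)/R_D. Equating: 181 V_SD² − 196.9 V_SD + 14.3 = 0, giving V_SD = 0.0783 V (the root below V_ov).
I_D = (14.3 − 0.0783) / 49.7 = 0.286 mA.

I_D = 0.286 mA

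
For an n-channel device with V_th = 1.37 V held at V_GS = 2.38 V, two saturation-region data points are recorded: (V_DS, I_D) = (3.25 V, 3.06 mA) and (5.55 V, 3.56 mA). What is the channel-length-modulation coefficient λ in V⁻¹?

λ = 0.0924 V⁻¹

With V_GS fixed, I_D ∝ (1 + λ V_DS) in saturation, so I_D2/I_D1 = (1 + λ V_DS2)/(1 + λ V_DS1).
3.56/3.06 = 1.163 = (1 + 5.55 λ)/(1 + 3.25 λ).
Solving: λ (I_D1 V_DS2 − I_D2 V_DS1) = I_D2 − I_D1, so λ = (3.56 − 3.06) / (3.06 × 5.55 − 3.56 × 3.25) = 0.5 / 5.41 = 0.0924 V⁻¹.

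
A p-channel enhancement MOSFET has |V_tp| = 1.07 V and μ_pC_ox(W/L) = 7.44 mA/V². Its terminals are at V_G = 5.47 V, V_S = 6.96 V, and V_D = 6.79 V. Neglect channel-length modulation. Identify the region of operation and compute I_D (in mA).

Triode; I_D = 0.424 mA

V_SG = V_S − V_G = 6.96 − 5.47 = 1.49 V; V_SD = V_S − V_D = 6.96 − 6.79 = 0.17 V.
V_ov = V_SG − |V_tp| = 1.49 − 1.07 = 0.42 V.
Since V_SD = 0.17 V < V_ov = 0.42 V, the device is in the triode region.
I_D = k_p [V_ov · V_SD − ½ V_SD²] = 7.44 × [0.42 × 0.17 − 0.5 × 0.17²] = 0.424 mA.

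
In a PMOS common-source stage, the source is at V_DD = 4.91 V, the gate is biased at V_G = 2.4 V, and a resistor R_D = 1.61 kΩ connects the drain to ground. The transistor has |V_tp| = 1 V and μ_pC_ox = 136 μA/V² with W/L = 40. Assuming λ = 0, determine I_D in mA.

I_D = 2.81 mA

V_SG = V_DD − V_G = 4.91 − 2.4 = 2.51 V, so V_ov = 2.51 − 1 = 1.51 V.
k_p = μ_pC_ox · (W/L) = 5.44 mA/V².
Assume saturation: I_D = ½ k_p V_ov² = 0.5 × 5.44 × 1.51² = 6.2 mA, giving V_SD = V_DD − I_D R_D = 4.91 − 6.2 × 1.61 = -5.08 V.
But -5.08 V < V_ov = 1.51 V, so the device is actually in triode.
In triode I_D = k_p[V_ov V_SD − ½ V_SD²] and I_D = (V_DD − V_SD)/R_D. Equating: 4.38 V_SD² − 14.23 V_SD + 4.91 = 0, giving V_SD = 0.393 V (the root below V_ov).
I_D = (4.91 − 0.393) / 1.61 = 2.81 mA.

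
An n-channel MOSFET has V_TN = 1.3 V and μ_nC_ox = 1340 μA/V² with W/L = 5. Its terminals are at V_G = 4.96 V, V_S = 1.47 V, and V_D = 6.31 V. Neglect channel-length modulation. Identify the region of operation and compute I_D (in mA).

Saturation; I_D = 16.1 mA

V_GS = V_G − V_S = 4.96 − 1.47 = 3.49 V; V_DS = V_D − V_S = 6.31 − 1.47 = 4.84 V.
k_n = μ_nC_ox · (W/L) = 6.7 mA/V².
V_ov = V_GS − V_TN = 3.49 − 1.3 = 2.19 V.
Since V_DS = 4.84 V ≥ V_ov = 2.19 V, the device is in saturation.
I_D = ½ k_n V_ov² = 0.5 × 6.7 × 2.19² = 16.1 mA.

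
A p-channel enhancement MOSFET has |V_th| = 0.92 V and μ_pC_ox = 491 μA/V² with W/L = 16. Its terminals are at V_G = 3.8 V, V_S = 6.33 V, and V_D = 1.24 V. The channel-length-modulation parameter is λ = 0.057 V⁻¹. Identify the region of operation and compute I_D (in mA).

Saturation; I_D = 13.1 mA

V_SG = V_S − V_G = 6.33 − 3.8 = 2.53 V; V_SD = V_S − V_D = 6.33 − 1.24 = 5.09 V.
k_p = μ_pC_ox · (W/L) = 7.856 mA/V².
V_ov = V_SG − |V_th| = 2.53 − 0.92 = 1.61 V.
Since V_SD = 5.09 V ≥ V_ov = 1.61 V, the device is in saturation.
I_D = ½ k_p V_ov² (1 + λ V_SD) = 0.5 × 7.856 × 1.61² × (1 + 0.057 × 5.09) = 13.1 mA.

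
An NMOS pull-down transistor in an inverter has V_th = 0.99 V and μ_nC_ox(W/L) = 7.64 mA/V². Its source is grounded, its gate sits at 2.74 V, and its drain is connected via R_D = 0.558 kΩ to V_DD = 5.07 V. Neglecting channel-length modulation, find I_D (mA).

V_GS = V_G = 2.74 V, so V_ov = 2.74 − 0.99 = 1.75 V.
Assume saturation: I_D = ½ k_n V_ov² = 0.5 × 7.64 × 1.75² = 11.7 mA, giving V_DS = V_DD − I_D R_D = 5.07 − 11.7 × 0.558 = -1.46 V.
But -1.46 V < V_ov = 1.75 V, so the device is actually in triode.
In triode I_D = k_n[V_ov V_DS − ½ V_DS²] and I_D = (V_DD − V_DS)/R_D. Equating: 2.13 V_DS² − 8.46 V_DS + 5.07 = 0, giving V_DS = 0.736 V (the root below V_ov).
I_D = (5.07 − 0.736) / 0.558 = 7.77 mA.

I_D = 7.77 mA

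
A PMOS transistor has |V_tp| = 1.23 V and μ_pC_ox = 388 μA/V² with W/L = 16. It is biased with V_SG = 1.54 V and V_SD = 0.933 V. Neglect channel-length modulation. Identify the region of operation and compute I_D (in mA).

k_p = μ_pC_ox · (W/L) = 6.208 mA/V².
V_ov = V_SG − |V_tp| = 1.54 − 1.23 = 0.31 V.
Since V_SD = 0.933 V ≥ V_ov = 0.31 V, the device is in saturation.
I_D = ½ k_p V_ov² = 0.5 × 6.208 × 0.31² = 0.298 mA.

Saturation; I_D = 0.298 mA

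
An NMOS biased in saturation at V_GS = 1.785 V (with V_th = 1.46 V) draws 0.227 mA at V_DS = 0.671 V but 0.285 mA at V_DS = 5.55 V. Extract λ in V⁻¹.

λ = 0.0543 V⁻¹

With V_GS fixed, I_D ∝ (1 + λ V_DS) in saturation, so I_D2/I_D1 = (1 + λ V_DS2)/(1 + λ V_DS1).
0.285/0.227 = 1.256 = (1 + 5.55 λ)/(1 + 0.671 λ).
Solving: λ (I_D1 V_DS2 − I_D2 V_DS1) = I_D2 − I_D1, so λ = (0.285 − 0.227) / (0.227 × 5.55 − 0.285 × 0.671) = 0.058 / 1.07 = 0.0543 V⁻¹.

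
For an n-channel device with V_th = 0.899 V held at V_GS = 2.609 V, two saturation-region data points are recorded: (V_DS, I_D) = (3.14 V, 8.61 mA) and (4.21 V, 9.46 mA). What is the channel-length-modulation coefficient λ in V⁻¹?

With V_GS fixed, I_D ∝ (1 + λ V_DS) in saturation, so I_D2/I_D1 = (1 + λ V_DS2)/(1 + λ V_DS1).
9.46/8.61 = 1.099 = (1 + 4.21 λ)/(1 + 3.14 λ).
Solving: λ (I_D1 V_DS2 − I_D2 V_DS1) = I_D2 − I_D1, so λ = (9.46 − 8.61) / (8.61 × 4.21 − 9.46 × 3.14) = 0.85 / 6.54 = 0.13 V⁻¹.

λ = 0.130 V⁻¹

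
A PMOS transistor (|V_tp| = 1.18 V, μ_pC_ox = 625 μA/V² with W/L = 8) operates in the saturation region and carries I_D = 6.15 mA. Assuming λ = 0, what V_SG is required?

k_p = μ_pC_ox · (W/L) = 5 mA/V².
In saturation I_D = ½ k_p (V_SG − |V_tp|)², so V_SG − |V_tp| = √(2 I_D / k_p) = √(2 × 6.15 / 5) = 1.57 V.
V_SG = 1.18 + 1.57 = 2.75 V.

V_SG = 2.75 V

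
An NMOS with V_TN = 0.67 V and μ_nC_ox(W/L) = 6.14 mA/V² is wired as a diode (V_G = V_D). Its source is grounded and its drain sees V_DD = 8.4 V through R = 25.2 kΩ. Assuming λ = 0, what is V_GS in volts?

V_GS = 0.980 V

With gate tied to drain, V_GS = V_DS ≥ V_GS − V_TN, so the device is in saturation.
KCL at the drain: ½ k_n (V_GS − V_TN)² = (V_DD − V_GS)/R.
Let x = V_GS − 0.67. Then 77.4 x² + x − 7.73 = 0, giving x = 0.31 V (positive root), so V_GS = 0.98 V.
I_D = (V_DD − V_GS)/R = (8.4 − 0.98) / 25.2 = 0.294 mA.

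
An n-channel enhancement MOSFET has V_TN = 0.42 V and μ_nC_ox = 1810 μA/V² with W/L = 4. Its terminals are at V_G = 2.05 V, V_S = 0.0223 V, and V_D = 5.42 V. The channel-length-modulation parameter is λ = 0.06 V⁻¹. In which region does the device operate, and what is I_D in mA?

V_GS = V_G − V_S = 2.05 − 0.0223 = 2.03 V; V_DS = V_D − V_S = 5.42 − 0.0223 = 5.4 V.
k_n = μ_nC_ox · (W/L) = 7.24 mA/V².
V_ov = V_GS − V_TN = 2.03 − 0.42 = 1.61 V.
Since V_DS = 5.4 V ≥ V_ov = 1.61 V, the device is in saturation.
I_D = ½ k_n V_ov² (1 + λ V_DS) = 0.5 × 7.24 × 1.61² × (1 + 0.06 × 5.4) = 12.4 mA.

Saturation; I_D = 12.4 mA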